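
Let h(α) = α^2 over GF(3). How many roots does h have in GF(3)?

Evaluate at each of the 3 elements of GF(3):
h(0) = 0 → root; h(1) = 1; h(2) = 1.
Roots: {0}.

1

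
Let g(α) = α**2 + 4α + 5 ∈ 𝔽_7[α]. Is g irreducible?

Yes

Check for roots in 𝔽_7: g(0) = 5; g(1) = 3; g(2) = 3; g(3) = 5; g(4) = 2; g(5) = 1; g(6) = 2.
No roots. A degree-2 polynomial over a field with no linear factor is irreducible.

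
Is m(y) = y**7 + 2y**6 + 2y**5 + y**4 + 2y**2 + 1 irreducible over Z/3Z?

No

Check for roots in Z/3Z: m(0) = 1; m(1) = 0 → root; m(2) = 0 → root.
m(1) = 0, so (y − 1) divides m(y); m is reducible.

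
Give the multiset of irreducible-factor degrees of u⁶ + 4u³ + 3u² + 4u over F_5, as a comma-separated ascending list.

1, 2, 3

Write g(u) = u⁶ + 4u³ + 3u² + 4u.
Roots in F_5: g(0) = 0 → root; g(1) = 2; g(2) = 1; g(3) = 1; g(4) = 1.
Linear factors from roots: (u).
Complete factorization: g(u) = (u)·(u² + 3u + 4)·(u³ + 2u² + 1).
Factor degrees with multiplicity: 1 + 2 + 3 = 6.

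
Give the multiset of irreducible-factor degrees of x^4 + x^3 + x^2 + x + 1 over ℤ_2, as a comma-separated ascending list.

Write h(x) = x^4 + x^3 + x^2 + x + 1.
Roots in ℤ_2: h(0) = 1; h(1) = 1.
Complete factorization: h(x) = (x^4 + x^3 + x^2 + x + 1).
Factor degrees with multiplicity: 4 = 4.

4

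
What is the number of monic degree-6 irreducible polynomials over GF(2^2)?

670

By the necklace-counting formula, N_4(6) = (1/6) Σ_{d|6} μ(6/d)·4^d.
Divisors of 6: 1, 2, 3, 6; μ(6/d) for each: 1, -1, -1, 1.
Σ = 4^1 − 4^2 − 4^3 + 4^6 = 4020.
N = 4020/6 = 670.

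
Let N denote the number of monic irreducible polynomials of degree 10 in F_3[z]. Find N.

By the necklace-counting formula, N_3(10) = (1/10) Σ_{d|10} μ(10/d)·3^d.
Divisors of 10: 1, 2, 5, 10; μ(10/d) for each: 1, -1, -1, 1.
Σ = 3^1 − 3^2 − 3^5 + 3^10 = 58800.
N = 58800/10 = 5880.

5880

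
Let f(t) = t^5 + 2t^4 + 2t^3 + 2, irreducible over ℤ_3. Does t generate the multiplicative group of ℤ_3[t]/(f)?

|GF(3^5)^×| = 3^5 − 1 = 242. Prime factorization: 242 = 2·11^2.
f is primitive ⇔ t has order 242 in GF(3)[t]/(f), i.e. t^(242/q) ≠ 1 for each prime q | 242.
t^(121) mod f = 1
t^(22) mod f = t^4 + t^2 + t + 2.
Since t^(121) = 1, the order of t divides 121 < 242; not primitive.

No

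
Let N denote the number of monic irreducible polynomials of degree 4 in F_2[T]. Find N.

x^(2^4) − x is the product of all monic irreducibles of degree dividing 4; Möbius inversion gives N = (1/4) Σ μ(4/d)·2^d.
Divisors of 4: 1, 2, 4; μ(4/d) for each: 0, -1, 1.
Σ = − 2^2 + 2^4 = 12.
N = 12/4 = 3.

3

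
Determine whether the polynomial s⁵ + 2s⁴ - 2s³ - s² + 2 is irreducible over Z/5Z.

Yes

Write m(s) = s⁵ + 2s⁴ - 2s³ - s² + 2.
Check for roots in Z/5Z: m(0) = 2; m(1) = 2; m(2) = 1; m(3) = 4; m(4) = 4.
No roots, so no linear factors.
Degree-2 irreducible divisors: test the 10 monic irreducibles of degree 2 over GF(5).
None of them divide m (all give nonzero remainder).
No irreducible factor of degree ≤ 2 exists, so m is irreducible over GF(5).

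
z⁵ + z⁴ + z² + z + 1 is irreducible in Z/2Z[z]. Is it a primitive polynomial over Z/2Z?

Write f(z) = z⁵ + z⁴ + z² + z + 1.
|GF(2^5)^×| = 2^5 − 1 = 31. Prime factorization: 31 = 31.
f is primitive ⇔ z has order 31 in GF(2)[z]/(f), i.e. z^(31/q) ≠ 1 for each prime q | 31.
z^(1) mod f = z.
None equal 1, so z has full order 31; f is primitive.

Yes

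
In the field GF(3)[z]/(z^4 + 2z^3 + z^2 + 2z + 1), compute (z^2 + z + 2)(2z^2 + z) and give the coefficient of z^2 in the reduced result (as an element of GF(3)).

Multiply in GF(3)[z]: (z^2 + z + 2)·(2z^2 + z) = 2z^4 + 2z^2 + 2z.
Reduce using z^4 ≡ z^3 + 2z^2 + z + 2 (mod z^4 + 2z^3 + z^2 + 2z + 1).
Reduced: 2z^3 + z + 1.

0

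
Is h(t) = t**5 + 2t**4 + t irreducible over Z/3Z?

No

Check for roots in Z/3Z: h(0) = 0 → root; h(1) = 1; h(2) = 0 → root.
h(0) = 0, so (t) divides h(t); h is reducible.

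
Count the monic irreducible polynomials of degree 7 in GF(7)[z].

By the necklace-counting formula, N_7(7) = (1/7) Σ_{d|7} μ(7/d)·7^d.
Divisors of 7: 1, 7; μ(7/d) for each: -1, 1.
Σ = − 7^1 + 7^7 = 823536.
N = 823536/7 = 117648.

117648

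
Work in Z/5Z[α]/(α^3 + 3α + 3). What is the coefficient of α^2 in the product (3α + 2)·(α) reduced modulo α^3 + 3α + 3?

3

Multiply in Z/5Z[α]: (3α + 2)·(α) = 3α^2 + 2α.
Reduced: 3α^2 + 2α.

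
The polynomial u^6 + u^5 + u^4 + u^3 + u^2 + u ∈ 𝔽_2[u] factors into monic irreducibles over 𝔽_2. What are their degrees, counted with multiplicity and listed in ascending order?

1, 1, 2, 2

Write f(u) = u^6 + u^5 + u^4 + u^3 + u^2 + u.
Roots in 𝔽_2: f(0) = 0 → root; f(1) = 0 → root.
Linear factors from roots: (u), (u + 1).
Complete factorization: f(u) = (u)·(u + 1)·(u^2 + u + 1)^2.
Factor degrees with multiplicity: 1 + 1 + 2 + 2 = 6.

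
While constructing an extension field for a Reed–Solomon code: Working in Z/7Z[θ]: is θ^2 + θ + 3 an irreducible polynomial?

Yes

Write P(θ) = θ^2 + θ + 3.
Check for roots in Z/7Z: P(0) = 3; P(1) = 5; P(2) = 2; P(3) = 1; P(4) = 2; P(5) = 5; P(6) = 3.
No roots. A degree-2 polynomial over a field with no linear factor is irreducible.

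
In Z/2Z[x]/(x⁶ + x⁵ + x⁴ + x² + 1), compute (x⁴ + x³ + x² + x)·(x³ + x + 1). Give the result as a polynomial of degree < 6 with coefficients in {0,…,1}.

x^5 + x^4 + x^3

Multiply in Z/2Z[x]: (x⁴ + x³ + x² + x)·(x³ + x + 1) = x⁷ + x⁶ + x⁴ + x.
Reduce using x⁶ ≡ x⁵ + x⁴ + x² + 1 (mod x⁶ + x⁵ + x⁴ + x² + 1).
Reduced: x⁵ + x⁴ + x³.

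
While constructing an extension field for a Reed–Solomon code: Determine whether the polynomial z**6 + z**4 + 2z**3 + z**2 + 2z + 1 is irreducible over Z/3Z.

No

Write h(z) = z**6 + z**4 + 2z**3 + z**2 + 2z + 1.
Check for roots in Z/3Z: h(0) = 1; h(1) = 2; h(2) = 0 → root.
h(2) = 0, so (z − 2) divides h(z); h is reducible.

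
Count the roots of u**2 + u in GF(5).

Write g(u) = u**2 + u.
Evaluate at each of the 5 elements of GF(5):
g(0) = 0 → root; g(1) = 2; g(2) = 1; g(3) = 2; g(4) = 0 → root.
Roots: {0, 4}.

2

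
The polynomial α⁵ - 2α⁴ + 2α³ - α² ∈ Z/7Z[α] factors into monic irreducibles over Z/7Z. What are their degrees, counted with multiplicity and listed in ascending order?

Write f(α) = α⁵ - 2α⁴ + 2α³ - α².
Linear factors from roots: (α), (α - 1), (α - 3), (α + 2).
Complete factorization: f(α) = (α + 2)·(α - 3)·(α - 1)·(α)^2.
Factor degrees with multiplicity: 1 + 1 + 1 + 1 + 1 = 5.

1, 1, 1, 1, 1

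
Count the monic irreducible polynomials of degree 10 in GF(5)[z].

The number of monic irreducibles of degree 10 over GF(5) is (1/10)·Σ_{d∣10} μ(10/d) 5^d.
Divisors of 10: 1, 2, 5, 10; μ(10/d) for each: 1, -1, -1, 1.
Σ = 5^1 − 5^2 − 5^5 + 5^10 = 9762480.
N = 9762480/10 = 976248.

976248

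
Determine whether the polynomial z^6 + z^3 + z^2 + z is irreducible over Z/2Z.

Write P(z) = z^6 + z^3 + z^2 + z.
Check for roots in Z/2Z: P(0) = 0 → root; P(1) = 0 → root.
P(0) = 0, so (z) divides P(z); P is reducible.

No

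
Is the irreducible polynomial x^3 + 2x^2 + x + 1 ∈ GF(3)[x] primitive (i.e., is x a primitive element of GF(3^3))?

Yes

Write f(x) = x^3 + 2x^2 + x + 1.
|GF(3^3)^×| = 3^3 − 1 = 26. Prime factorization: 26 = 2·13.
f is primitive ⇔ x has order 26 in GF(3)[x]/(f), i.e. x^(26/q) ≠ 1 for each prime q | 26.
x^(13) mod f = 2.
x^(2) mod f = x^2.
None equal 1, so x has full order 26; f is primitive.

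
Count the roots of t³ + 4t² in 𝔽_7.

Write P(t) = t³ + 4t².
Evaluate at each of the 7 elements of 𝔽_7:
P(0) = 0 → root; P(1) = 5; P(2) = 3; P(3) = 0 → root; P(4) = 2; P(5) = 1; P(6) = 3.
Roots: {0, 3}.

2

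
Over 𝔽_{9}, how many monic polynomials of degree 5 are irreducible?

11808

x^(9^5) − x is the product of all monic irreducibles of degree dividing 5; Möbius inversion gives N = (1/5) Σ μ(5/d)·9^d.
Divisors of 5: 1, 5; μ(5/d) for each: -1, 1.
Σ = − 9^1 + 9^5 = 59040.
N = 59040/5 = 11808.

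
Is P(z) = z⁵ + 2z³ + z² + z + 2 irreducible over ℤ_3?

Yes

Check for roots in ℤ_3: P(0) = 2; P(1) = 1; P(2) = 2.
No roots, so no linear factors.
Monic irreducibles of degree 2 over GF(3): z² + 1, z² + z + 2, z² + 2z + 2.
None of them divide P (all give nonzero remainder).
No irreducible factor of degree ≤ 2 exists, so P is irreducible over GF(3).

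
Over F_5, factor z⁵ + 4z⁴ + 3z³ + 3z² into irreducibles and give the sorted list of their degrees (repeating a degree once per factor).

1, 1, 1, 2

Write g(z) = z⁵ + 4z⁴ + 3z³ + 3z².
Roots in F_5: g(0) = 0 → root; g(1) = 1; g(2) = 2; g(3) = 0 → root; g(4) = 3.
Linear factors from roots: (z), (z + 2).
Complete factorization: g(z) = (z + 2)·(z)^2·(z² + 2z + 4).
Factor degrees with multiplicity: 1 + 1 + 1 + 2 = 5.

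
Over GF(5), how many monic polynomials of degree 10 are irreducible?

x^(5^10) − x is the product of all monic irreducibles of degree dividing 10; Möbius inversion gives N = (1/10) Σ μ(10/d)·5^d.
Divisors of 10: 1, 2, 5, 10; μ(10/d) for each: 1, -1, -1, 1.
Σ = 5^1 − 5^2 − 5^5 + 5^10 = 9762480.
N = 9762480/10 = 976248.

976248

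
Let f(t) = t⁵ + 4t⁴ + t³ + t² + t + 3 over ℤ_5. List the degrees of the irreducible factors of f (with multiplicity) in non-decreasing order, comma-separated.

1, 2, 2

Roots in ℤ_5: f(0) = 3; f(1) = 1; f(2) = 3; f(3) = 4; f(4) = 0 → root.
Linear factors from roots: (t + 1).
Complete factorization: f(t) = (t + 1)·(t² + t + 2)·(t² + 2t + 4).
Factor degrees with multiplicity: 1 + 2 + 2 = 5.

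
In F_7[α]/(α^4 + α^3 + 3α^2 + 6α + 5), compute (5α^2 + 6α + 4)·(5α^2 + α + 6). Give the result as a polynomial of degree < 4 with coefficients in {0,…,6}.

3α^3 + 2α^2 + 2α + 4

Multiply in F_7[α]: (5α^2 + 6α + 4)·(5α^2 + α + 6) = 4α^4 + 5α + 3.
Reduce using α^4 ≡ 6α^3 + 4α^2 + α + 2 (mod α^4 + α^3 + 3α^2 + 6α + 5).
Reduced: 3α^3 + 2α^2 + 2α + 4.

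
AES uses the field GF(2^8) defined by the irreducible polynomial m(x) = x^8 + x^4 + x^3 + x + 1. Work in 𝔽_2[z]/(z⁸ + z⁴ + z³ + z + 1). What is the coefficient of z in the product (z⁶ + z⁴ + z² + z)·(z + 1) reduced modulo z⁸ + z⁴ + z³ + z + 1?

1

Multiply in 𝔽_2[z]: (z⁶ + z⁴ + z² + z)·(z + 1) = z⁷ + z⁶ + z⁵ + z⁴ + z³ + z.
Reduced: z⁷ + z⁶ + z⁵ + z⁴ + z³ + z.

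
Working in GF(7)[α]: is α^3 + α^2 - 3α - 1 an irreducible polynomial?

Yes

Write g(α) = α^3 + α^2 - 3α - 1.
Check for roots in GF(7): g(0) = 6; g(1) = 5; g(2) = 5; g(3) = 5; g(4) = 4; g(5) = 1; g(6) = 2.
No roots. A degree-3 polynomial over a field with no linear factor is irreducible.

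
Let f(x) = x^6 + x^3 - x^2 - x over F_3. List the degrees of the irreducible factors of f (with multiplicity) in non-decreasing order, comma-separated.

Roots in F_3: f(0) = 0 → root; f(1) = 0 → root; f(2) = 0 → root.
Linear factors from roots: (x), (x - 1), (x + 1).
Complete factorization: f(x) = (x)·(x + 1)·(x - 1)^2·(x^2 + x - 1).
Factor degrees with multiplicity: 1 + 1 + 1 + 1 + 2 = 6.

1, 1, 1, 1, 2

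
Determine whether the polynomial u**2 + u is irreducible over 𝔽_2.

No

Write f(u) = u**2 + u.
Check for roots in 𝔽_2: f(0) = 0 → root; f(1) = 0 → root.
f(0) = 0, so (u) divides f(u); f is reducible.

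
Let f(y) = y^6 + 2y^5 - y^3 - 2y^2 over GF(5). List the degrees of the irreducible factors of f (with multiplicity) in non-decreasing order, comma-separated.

Roots in GF(5): f(0) = 0 → root; f(1) = 0 → root; f(2) = 2; f(3) = 0 → root; f(4) = 3.
Linear factors from roots: (y), (y - 1), (y + 2).
Complete factorization: f(y) = (y + 2)·(y - 1)·(y)^2·(y^2 + y + 1).
Factor degrees with multiplicity: 1 + 1 + 1 + 1 + 2 = 6.

1, 1, 1, 1, 2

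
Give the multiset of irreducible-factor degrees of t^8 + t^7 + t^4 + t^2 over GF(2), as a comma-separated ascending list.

Write h(t) = t^8 + t^7 + t^4 + t^2.
Roots in GF(2): h(0) = 0 → root; h(1) = 0 → root.
Linear factors from roots: (t), (t + 1).
Complete factorization: h(t) = (t + 1)·(t)^2·(t^2 + t + 1)·(t^3 + t^2 + 1).
Factor degrees with multiplicity: 1 + 1 + 1 + 2 + 3 = 8.

1, 1, 1, 2, 3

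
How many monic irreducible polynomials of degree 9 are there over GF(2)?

The number of monic irreducibles of degree 9 over GF(2) is (1/9)·Σ_{d∣9} μ(9/d) 2^d.
Divisors of 9: 1, 3, 9; μ(9/d) for each: 0, -1, 1.
Σ = − 2^3 + 2^9 = 504.
N = 504/9 = 56.

56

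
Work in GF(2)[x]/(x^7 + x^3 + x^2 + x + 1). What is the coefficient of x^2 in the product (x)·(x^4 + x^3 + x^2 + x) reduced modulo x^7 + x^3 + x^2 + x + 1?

1

Multiply in GF(2)[x]: (x)·(x^4 + x^3 + x^2 + x) = x^5 + x^4 + x^3 + x^2.
Reduced: x^5 + x^4 + x^3 + x^2.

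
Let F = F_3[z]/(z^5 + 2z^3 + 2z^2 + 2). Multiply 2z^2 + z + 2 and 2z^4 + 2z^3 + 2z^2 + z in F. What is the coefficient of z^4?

2

Multiply in F_3[z]: (2z^2 + z + 2)·(2z^4 + 2z^3 + 2z^2 + z) = z^6 + z^4 + 2z^3 + 2z^2 + 2z.
Reduce using z^5 ≡ z^3 + z^2 + 1 (mod z^5 + 2z^3 + 2z^2 + 2).
Reduced: 2z^4 + 2z^2.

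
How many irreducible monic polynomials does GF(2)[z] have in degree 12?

335

The number of monic irreducibles of degree 12 over GF(2) is (1/12)·Σ_{d∣12} μ(12/d) 2^d.
Divisors of 12: 1, 2, 3, 4, 6, 12; μ(12/d) for each: 0, 1, 0, -1, -1, 1.
Σ = 2^2 − 2^4 − 2^6 + 2^12 = 4020.
N = 4020/12 = 335.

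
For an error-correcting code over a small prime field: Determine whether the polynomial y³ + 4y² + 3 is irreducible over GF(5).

Yes

Write m(y) = y³ + 4y² + 3.
Check for roots in GF(5): m(0) = 3; m(1) = 3; m(2) = 2; m(3) = 1; m(4) = 1.
No roots. A degree-3 polynomial over a field with no linear factor is irreducible.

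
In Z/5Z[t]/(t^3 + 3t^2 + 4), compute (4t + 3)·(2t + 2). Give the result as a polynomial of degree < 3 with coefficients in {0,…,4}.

3t^2 + 4t + 1

Multiply in Z/5Z[t]: (4t + 3)·(2t + 2) = 3t^2 + 4t + 1.
Reduced: 3t^2 + 4t + 1.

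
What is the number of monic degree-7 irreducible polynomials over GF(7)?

117648

By the necklace-counting formula, N_7(7) = (1/7) Σ_{d|7} μ(7/d)·7^d.
Divisors of 7: 1, 7; μ(7/d) for each: -1, 1.
Σ = − 7^1 + 7^7 = 823536.
N = 823536/7 = 117648.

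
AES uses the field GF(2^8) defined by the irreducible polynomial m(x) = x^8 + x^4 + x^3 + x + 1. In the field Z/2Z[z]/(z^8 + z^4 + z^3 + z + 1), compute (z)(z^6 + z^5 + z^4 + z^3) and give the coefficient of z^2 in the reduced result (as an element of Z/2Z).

0

Multiply in Z/2Z[z]: (z)·(z^6 + z^5 + z^4 + z^3) = z^7 + z^6 + z^5 + z^4.
Reduced: z^7 + z^6 + z^5 + z^4.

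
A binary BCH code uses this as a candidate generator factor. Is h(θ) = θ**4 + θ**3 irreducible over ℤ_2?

Check for roots in ℤ_2: h(0) = 0 → root; h(1) = 0 → root.
h(0) = 0, so (θ) divides h(θ); h is reducible.

No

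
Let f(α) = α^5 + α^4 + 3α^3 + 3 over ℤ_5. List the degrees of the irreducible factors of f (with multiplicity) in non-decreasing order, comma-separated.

1, 1, 1, 2

Roots in ℤ_5: f(0) = 3; f(1) = 3; f(2) = 0 → root; f(3) = 3; f(4) = 0 → root.
Linear factors from roots: (α + 3), (α + 1).
Complete factorization: f(α) = (α + 3)·(α + 1)^2·(α^2 + α + 1).
Factor degrees with multiplicity: 1 + 1 + 1 + 2 = 5.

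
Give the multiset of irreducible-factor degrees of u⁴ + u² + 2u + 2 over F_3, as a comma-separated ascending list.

Write g(u) = u⁴ + u² + 2u + 2.
Roots in F_3: g(0) = 2; g(1) = 0 → root; g(2) = 2.
Linear factors from roots: (u + 2).
Complete factorization: g(u) = (u + 2)·(u³ + u² + 2u + 1).
Factor degrees with multiplicity: 1 + 3 = 4.

1, 3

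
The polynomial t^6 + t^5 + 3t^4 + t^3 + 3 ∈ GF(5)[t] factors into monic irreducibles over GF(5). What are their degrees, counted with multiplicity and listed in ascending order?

1, 1, 1, 1, 1, 1

Write h(t) = t^6 + t^5 + 3t^4 + t^3 + 3.
Roots in GF(5): h(0) = 3; h(1) = 4; h(2) = 0 → root; h(3) = 0 → root; h(4) = 0 → root.
Linear factors from roots: (t + 3), (t + 2), (t + 1).
Complete factorization: h(t) = (t + 2)·(t + 3)^2·(t + 1)^3.
Factor degrees with multiplicity: 1 + 1 + 1 + 1 + 1 + 1 = 6.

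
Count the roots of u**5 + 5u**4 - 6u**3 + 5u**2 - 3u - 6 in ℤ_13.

Write f(u) = u**5 + 5u**4 - 6u**3 + 5u**2 - 3u - 6.
Evaluate at each of the 13 elements of ℤ_13:
f(0) = 7; f(1) = 9; f(2) = 7; f(3) = 9; f(4) = 6; f(5) = 1; f(6) = 12; f(7) = 10; f(8) = 0 → root; f(9) = 11; f(10) = 8; f(11) = 12; f(12) = 12.
Roots: {8}.

1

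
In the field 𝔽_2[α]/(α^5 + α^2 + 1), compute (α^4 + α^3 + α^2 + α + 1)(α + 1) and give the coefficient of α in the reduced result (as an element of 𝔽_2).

Multiply in 𝔽_2[α]: (α^4 + α^3 + α^2 + α + 1)·(α + 1) = α^5 + 1.
Reduce using α^5 ≡ α^2 + 1 (mod α^5 + α^2 + 1).
Reduced: α^2.

0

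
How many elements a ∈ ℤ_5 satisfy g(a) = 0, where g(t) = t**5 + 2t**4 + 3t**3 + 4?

Evaluate at each of the 5 elements of ℤ_5:
g(0) = 4; g(1) = 0 → root; g(2) = 2; g(3) = 0 → root; g(4) = 2.
Roots: {1, 3}.

2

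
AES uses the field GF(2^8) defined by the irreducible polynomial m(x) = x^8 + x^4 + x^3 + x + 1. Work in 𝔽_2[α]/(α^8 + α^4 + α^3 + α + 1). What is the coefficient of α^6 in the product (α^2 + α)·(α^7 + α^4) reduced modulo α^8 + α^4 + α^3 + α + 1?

Multiply in 𝔽_2[α]: (α^2 + α)·(α^7 + α^4) = α^9 + α^8 + α^6 + α^5.
Reduce using α^8 ≡ α^4 + α^3 + α + 1 (mod α^8 + α^4 + α^3 + α + 1).
Reduced: α^6 + α^3 + α^2 + 1.

1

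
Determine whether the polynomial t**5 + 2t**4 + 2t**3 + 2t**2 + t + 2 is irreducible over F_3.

Yes

Write m(t) = t**5 + 2t**4 + 2t**3 + 2t**2 + t + 2.
Check for roots in F_3: m(0) = 2; m(1) = 1; m(2) = 2.
No roots, so no linear factors.
Monic irreducibles of degree 2 over GF(3): t**2 + 1, t**2 + t + 2, t**2 + 2t + 2.
None of them divide m (all give nonzero remainder).
No irreducible factor of degree ≤ 2 exists, so m is irreducible over GF(3).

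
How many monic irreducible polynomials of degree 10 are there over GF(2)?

99

x^(2^10) − x is the product of all monic irreducibles of degree dividing 10; Möbius inversion gives N = (1/10) Σ μ(10/d)·2^d.
Divisors of 10: 1, 2, 5, 10; μ(10/d) for each: 1, -1, -1, 1.
Σ = 2^1 − 2^2 − 2^5 + 2^10 = 990.
N = 990/10 = 99.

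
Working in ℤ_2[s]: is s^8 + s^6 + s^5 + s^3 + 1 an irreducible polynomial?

Yes

Write g(s) = s^8 + s^6 + s^5 + s^3 + 1.
Check for roots in ℤ_2: g(0) = 1; g(1) = 1.
No roots, so no linear factors.
Monic irreducibles of degree 2 over GF(2): s^2 + s + 1.
None of them divide g (all give nonzero remainder).
Monic irreducibles of degree 3 over GF(2): s^3 + s + 1, s^3 + s^2 + 1.
None of them divide g (all give nonzero remainder).
Monic irreducibles of degree 4 over GF(2): s^4 + s + 1, s^4 + s^3 + 1, s^4 + s^3 + s^2 + s + 1.
None of them divide g (all give nonzero remainder).
No irreducible factor of degree ≤ 4 exists, so g is irreducible over GF(2).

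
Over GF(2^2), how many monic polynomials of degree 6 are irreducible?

x^(4^6) − x is the product of all monic irreducibles of degree dividing 6; Möbius inversion gives N = (1/6) Σ μ(6/d)·4^d.
Divisors of 6: 1, 2, 3, 6; μ(6/d) for each: 1, -1, -1, 1.
Σ = 4^1 − 4^2 − 4^3 + 4^6 = 4020.
N = 4020/6 = 670.

670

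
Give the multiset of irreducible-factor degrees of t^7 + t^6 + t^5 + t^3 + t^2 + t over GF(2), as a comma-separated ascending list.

Write g(t) = t^7 + t^6 + t^5 + t^3 + t^2 + t.
Roots in GF(2): g(0) = 0 → root; g(1) = 0 → root.
Linear factors from roots: (t), (t + 1).
Complete factorization: g(t) = (t)·(t + 1)^4·(t^2 + t + 1).
Factor degrees with multiplicity: 1 + 1 + 1 + 1 + 1 + 2 = 7.

1, 1, 1, 1, 1, 2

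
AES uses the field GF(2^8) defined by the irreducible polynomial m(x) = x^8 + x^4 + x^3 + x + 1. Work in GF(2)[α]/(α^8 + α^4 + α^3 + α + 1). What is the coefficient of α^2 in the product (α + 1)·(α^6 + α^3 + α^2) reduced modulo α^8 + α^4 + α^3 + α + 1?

1

Multiply in GF(2)[α]: (α + 1)·(α^6 + α^3 + α^2) = α^7 + α^6 + α^4 + α^2.
Reduced: α^7 + α^6 + α^4 + α^2.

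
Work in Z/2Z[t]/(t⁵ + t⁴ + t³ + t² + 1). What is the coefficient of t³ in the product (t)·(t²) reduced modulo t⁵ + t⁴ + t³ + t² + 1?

1

Multiply in Z/2Z[t]: (t)·(t²) = t³.
Reduced: t³.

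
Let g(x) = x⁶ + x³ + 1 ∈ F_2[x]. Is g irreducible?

Yes

Check for roots in F_2: g(0) = 1; g(1) = 1.
No roots, so no linear factors.
Monic irreducibles of degree 2 over GF(2): x² + x + 1.
None of them divide g (all give nonzero remainder).
Monic irreducibles of degree 3 over GF(2): x³ + x + 1, x³ + x² + 1.
None of them divide g (all give nonzero remainder).
No irreducible factor of degree ≤ 3 exists, so g is irreducible over GF(2).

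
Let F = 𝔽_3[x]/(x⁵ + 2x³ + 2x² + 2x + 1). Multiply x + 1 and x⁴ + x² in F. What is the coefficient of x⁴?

1

Multiply in 𝔽_3[x]: (x + 1)·(x⁴ + x²) = x⁵ + x⁴ + x³ + x².
Reduce using x⁵ ≡ x³ + x² + x + 2 (mod x⁵ + 2x³ + 2x² + 2x + 1).
Reduced: x⁴ + 2x³ + 2x² + x + 2.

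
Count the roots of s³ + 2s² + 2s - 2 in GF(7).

1

Write h(s) = s³ + 2s² + 2s - 2.
Evaluate at each of the 7 elements of GF(7):
h(0) = 5; h(1) = 3; h(2) = 4; h(3) = 0 → root; h(4) = 4; h(5) = 1; h(6) = 4.
Roots: {3}.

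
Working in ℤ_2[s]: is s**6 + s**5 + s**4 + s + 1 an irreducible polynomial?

Write m(s) = s**6 + s**5 + s**4 + s + 1.
Check for roots in ℤ_2: m(0) = 1; m(1) = 1.
No roots, so no linear factors.
Monic irreducibles of degree 2 over GF(2): s**2 + s + 1.
None of them divide m (all give nonzero remainder).
Monic irreducibles of degree 3 over GF(2): s**3 + s + 1, s**3 + s**2 + 1.
None of them divide m (all give nonzero remainder).
No irreducible factor of degree ≤ 3 exists, so m is irreducible over GF(2).

Yes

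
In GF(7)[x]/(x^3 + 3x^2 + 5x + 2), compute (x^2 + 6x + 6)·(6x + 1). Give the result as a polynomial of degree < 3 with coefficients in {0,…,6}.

Multiply in GF(7)[x]: (x^2 + 6x + 6)·(6x + 1) = 6x^3 + 2x^2 + 6.
Reduce using x^3 ≡ 4x^2 + 2x + 5 (mod x^3 + 3x^2 + 5x + 2).
Reduced: 5x^2 + 5x + 1.

5x^2 + 5x + 1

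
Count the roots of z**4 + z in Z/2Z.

2

Write g(z) = z**4 + z.
Evaluate at each of the 2 elements of Z/2Z:
g(0) = 0 → root; g(1) = 0 → root.
Roots: {0, 1}.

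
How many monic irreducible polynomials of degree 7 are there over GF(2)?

18

The number of monic irreducibles of degree 7 over GF(2) is (1/7)·Σ_{d∣7} μ(7/d) 2^d.
Divisors of 7: 1, 7; μ(7/d) for each: -1, 1.
Σ = − 2^1 + 2^7 = 126.
N = 126/7 = 18.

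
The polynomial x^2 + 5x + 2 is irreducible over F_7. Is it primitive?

Write f(x) = x^2 + 5x + 2.
|GF(7^2)^×| = 7^2 − 1 = 48. Prime factorization: 48 = 2^4·3.
f is primitive ⇔ x has order 48 in GF(7)[x]/(f), i.e. x^(48/q) ≠ 1 for each prime q | 48.
x^(24) mod f = 1
x^(16) mod f = 4.
Since x^(24) = 1, the order of x divides 24 < 48; not primitive.

No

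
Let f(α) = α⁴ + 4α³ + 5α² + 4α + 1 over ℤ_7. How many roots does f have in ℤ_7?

2

Evaluate at each of the 7 elements of ℤ_7:
f(0) = 1; f(1) = 1; f(2) = 0 → root; f(3) = 2; f(4) = 0 → root; f(5) = 4; f(6) = 6.
Roots: {2, 4}.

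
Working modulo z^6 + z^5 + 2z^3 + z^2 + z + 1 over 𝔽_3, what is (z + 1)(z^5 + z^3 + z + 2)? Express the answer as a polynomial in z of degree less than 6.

z^4 + 2z^3 + 2z + 1

Multiply in 𝔽_3[z]: (z + 1)·(z^5 + z^3 + z + 2) = z^6 + z^5 + z^4 + z^3 + z^2 + 2.
Reduce using z^6 ≡ 2z^5 + z^3 + 2z^2 + 2z + 2 (mod z^6 + z^5 + 2z^3 + z^2 + z + 1).
Reduced: z^4 + 2z^3 + 2z + 1.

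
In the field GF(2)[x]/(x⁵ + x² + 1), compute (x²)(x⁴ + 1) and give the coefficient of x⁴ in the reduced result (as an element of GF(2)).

0

Multiply in GF(2)[x]: (x²)·(x⁴ + 1) = x⁶ + x².
Reduce using x⁵ ≡ x² + 1 (mod x⁵ + x² + 1).
Reduced: x³ + x² + x.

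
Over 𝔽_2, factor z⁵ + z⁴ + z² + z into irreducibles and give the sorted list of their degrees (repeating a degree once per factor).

Write f(z) = z⁵ + z⁴ + z² + z.
Roots in 𝔽_2: f(0) = 0 → root; f(1) = 0 → root.
Linear factors from roots: (z), (z + 1).
Complete factorization: f(z) = (z)·(z + 1)^2·(z² + z + 1).
Factor degrees with multiplicity: 1 + 1 + 1 + 2 = 5.

1, 1, 1, 2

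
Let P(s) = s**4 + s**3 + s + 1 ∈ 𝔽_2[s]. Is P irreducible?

Check for roots in 𝔽_2: P(0) = 1; P(1) = 0 → root.
P(1) = 0, so (s − 1) divides P(s); P is reducible.

No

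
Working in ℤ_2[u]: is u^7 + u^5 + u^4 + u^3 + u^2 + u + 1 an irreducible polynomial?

Write h(u) = u^7 + u^5 + u^4 + u^3 + u^2 + u + 1.
Check for roots in ℤ_2: h(0) = 1; h(1) = 1.
No roots, so no linear factors.
Monic irreducibles of degree 2 over GF(2): u^2 + u + 1.
None of them divide h (all give nonzero remainder).
Monic irreducibles of degree 3 over GF(2): u^3 + u + 1, u^3 + u^2 + 1.
None of them divide h (all give nonzero remainder).
No irreducible factor of degree ≤ 3 exists, so h is irreducible over GF(2).

Yes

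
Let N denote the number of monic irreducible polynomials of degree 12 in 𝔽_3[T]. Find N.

By the necklace-counting formula, N_3(12) = (1/12) Σ_{d|12} μ(12/d)·3^d.
Divisors of 12: 1, 2, 3, 4, 6, 12; μ(12/d) for each: 0, 1, 0, -1, -1, 1.
Σ = 3^2 − 3^4 − 3^6 + 3^12 = 530640.
N = 530640/12 = 44220.

44220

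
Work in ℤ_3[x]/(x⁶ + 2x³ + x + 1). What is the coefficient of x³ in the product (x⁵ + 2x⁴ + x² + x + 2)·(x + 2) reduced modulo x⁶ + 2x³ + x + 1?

2

Multiply in ℤ_3[x]: (x⁵ + 2x⁴ + x² + x + 2)·(x + 2) = x⁶ + x⁵ + x⁴ + x³ + x + 1.
Reduce using x⁶ ≡ x³ + 2x + 2 (mod x⁶ + 2x³ + x + 1).
Reduced: x⁵ + x⁴ + 2x³.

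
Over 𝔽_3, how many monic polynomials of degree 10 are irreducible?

Gauss's count: N_{3}(10) = (1/10) Σ_{d|10} μ(10/d)·3^d.
Divisors of 10: 1, 2, 5, 10; μ(10/d) for each: 1, -1, -1, 1.
Σ = 3^1 − 3^2 − 3^5 + 3^10 = 58800.
N = 58800/10 = 5880.

5880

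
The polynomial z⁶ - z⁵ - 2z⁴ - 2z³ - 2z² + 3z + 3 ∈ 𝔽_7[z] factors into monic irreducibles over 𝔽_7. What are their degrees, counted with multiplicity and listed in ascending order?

1, 1, 1, 1, 2

Write f(z) = z⁶ - z⁵ - 2z⁴ - 2z³ - 2z² + 3z + 3.
Linear factors from roots: (z - 1), (z + 3), (z + 1).
Complete factorization: f(z) = (z + 1)·(z + 3)·(z - 1)^2·(z² - 3z + 1).
Factor degrees with multiplicity: 1 + 1 + 1 + 1 + 2 = 6.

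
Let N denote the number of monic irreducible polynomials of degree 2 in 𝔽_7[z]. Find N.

The number of monic irreducibles of degree 2 over GF(7) is (1/2)·Σ_{d∣2} μ(2/d) 7^d.
Divisors of 2: 1, 2; μ(2/d) for each: -1, 1.
Σ = − 7^1 + 7^2 = 42.
N = 42/2 = 21.

21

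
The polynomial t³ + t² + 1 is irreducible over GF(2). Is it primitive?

Yes

Write f(t) = t³ + t² + 1.
|GF(2^3)^×| = 2^3 − 1 = 7. Prime factorization: 7 = 7.
f is primitive ⇔ t has order 7 in GF(2)[t]/(f), i.e. t^(7/q) ≠ 1 for each prime q | 7.
t^(1) mod f = t.
None equal 1, so t has full order 7; f is primitive.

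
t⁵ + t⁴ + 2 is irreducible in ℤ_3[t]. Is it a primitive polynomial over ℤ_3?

Write f(t) = t⁵ + t⁴ + 2.
|GF(3^5)^×| = 3^5 − 1 = 242. Prime factorization: 242 = 2·11^2.
f is primitive ⇔ t has order 242 in GF(3)[t]/(f), i.e. t^(242/q) ≠ 1 for each prime q | 242.
t^(121) mod f = 1
t^(22) mod f = 2t² + t + 1.
Since t^(121) = 1, the order of t divides 121 < 242; not primitive.

No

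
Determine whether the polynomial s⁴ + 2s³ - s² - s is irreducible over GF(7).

Write g(s) = s⁴ + 2s³ - s² - s.
Check for roots in GF(7): g(0) = 0 → root; g(1) = 1; g(2) = 5; g(3) = 4; g(4) = 0 → root; g(5) = 5; g(6) = 6.
g(0) = 0, so (s) divides g(s); g is reducible.

No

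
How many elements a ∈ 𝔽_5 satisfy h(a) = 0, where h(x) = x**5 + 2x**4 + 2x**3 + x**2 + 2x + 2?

Evaluate at each of the 5 elements of 𝔽_5:
h(0) = 2; h(1) = 0 → root; h(2) = 0 → root; h(3) = 1; h(4) = 0 → root.
Roots: {1, 2, 4}.

3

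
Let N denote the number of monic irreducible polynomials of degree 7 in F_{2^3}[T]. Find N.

x^(8^7) − x is the product of all monic irreducibles of degree dividing 7; Möbius inversion gives N = (1/7) Σ μ(7/d)·8^d.
Divisors of 7: 1, 7; μ(7/d) for each: -1, 1.
Σ = − 8^1 + 8^7 = 2097144.
N = 2097144/7 = 299592.

299592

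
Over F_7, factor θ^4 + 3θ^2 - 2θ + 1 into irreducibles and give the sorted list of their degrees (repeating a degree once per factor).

Write g(θ) = θ^4 + 3θ^2 - 2θ + 1.
Linear factors from roots: (θ + 1).
Complete factorization: g(θ) = (θ + 1)·(θ^3 - θ^2 - 3θ + 1).
Factor degrees with multiplicity: 1 + 3 = 4.

1, 3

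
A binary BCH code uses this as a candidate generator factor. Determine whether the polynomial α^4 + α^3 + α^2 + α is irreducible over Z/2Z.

Write m(α) = α^4 + α^3 + α^2 + α.
Check for roots in Z/2Z: m(0) = 0 → root; m(1) = 0 → root.
m(0) = 0, so (α) divides m(α); m is reducible.

No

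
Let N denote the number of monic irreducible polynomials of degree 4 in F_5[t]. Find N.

By the necklace-counting formula, N_5(4) = (1/4) Σ_{d|4} μ(4/d)·5^d.
Divisors of 4: 1, 2, 4; μ(4/d) for each: 0, -1, 1.
Σ = − 5^2 + 5^4 = 600.
N = 600/4 = 150.

150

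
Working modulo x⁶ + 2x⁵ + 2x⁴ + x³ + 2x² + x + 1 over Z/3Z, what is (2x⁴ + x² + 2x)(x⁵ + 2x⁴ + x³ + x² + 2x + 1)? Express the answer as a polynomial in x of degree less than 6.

Multiply in Z/3Z[x]: (2x⁴ + x² + 2x)·(x⁵ + 2x⁴ + x³ + x² + 2x + 1) = 2x⁹ + x⁸ + 2x⁴ + x³ + 2x² + 2x.
Reduce using x⁶ ≡ x⁵ + x⁴ + 2x³ + x² + 2x + 2 (mod x⁶ + 2x⁵ + 2x⁴ + x³ + 2x² + x + 1).
Reduced: x⁵ + x⁴ + x³.

x^5 + x^4 + x^3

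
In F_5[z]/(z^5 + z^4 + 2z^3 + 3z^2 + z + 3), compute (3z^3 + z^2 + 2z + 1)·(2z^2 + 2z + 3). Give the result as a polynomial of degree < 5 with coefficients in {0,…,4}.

Multiply in F_5[z]: (3z^3 + z^2 + 2z + 1)·(2z^2 + 2z + 3) = z^5 + 3z^4 + 4z^2 + 3z + 3.
Reduce using z^5 ≡ 4z^4 + 3z^3 + 2z^2 + 4z + 2 (mod z^5 + z^4 + 2z^3 + 3z^2 + z + 3).
Reduced: 2z^4 + 3z^3 + z^2 + 2z.

2z^4 + 3z^3 + z^2 + 2z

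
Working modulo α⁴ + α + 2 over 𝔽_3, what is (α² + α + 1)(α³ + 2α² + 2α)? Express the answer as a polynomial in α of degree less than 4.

2α^3

Multiply in 𝔽_3[α]: (α² + α + 1)·(α³ + 2α² + 2α) = α⁵ + 2α³ + α² + 2α.
Reduce using α⁴ ≡ 2α + 1 (mod α⁴ + α + 2).
Reduced: 2α³.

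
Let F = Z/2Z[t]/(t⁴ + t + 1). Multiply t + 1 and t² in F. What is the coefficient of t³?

Multiply in Z/2Z[t]: (t + 1)·(t²) = t³ + t².
Reduced: t³ + t².

1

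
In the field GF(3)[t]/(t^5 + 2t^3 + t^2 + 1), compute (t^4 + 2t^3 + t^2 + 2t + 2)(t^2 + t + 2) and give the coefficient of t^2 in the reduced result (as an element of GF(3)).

0

Multiply in GF(3)[t]: (t^4 + 2t^3 + t^2 + 2t + 2)·(t^2 + t + 2) = t^6 + 2t^4 + t^3 + 1.
Reduce using t^5 ≡ t^3 + 2t^2 + 2 (mod t^5 + 2t^3 + t^2 + 1).
Reduced: 2t + 1.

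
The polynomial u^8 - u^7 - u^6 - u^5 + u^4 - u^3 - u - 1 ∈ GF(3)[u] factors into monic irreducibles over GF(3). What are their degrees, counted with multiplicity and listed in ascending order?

8

Write f(u) = u^8 - u^7 - u^6 - u^5 + u^4 - u^3 - u - 1.
Roots in GF(3): f(0) = 2; f(1) = 2; f(2) = 1.
Complete factorization: f(u) = (u^8 - u^7 - u^6 - u^5 + u^4 - u^3 - u - 1).
Factor degrees with multiplicity: 8 = 8.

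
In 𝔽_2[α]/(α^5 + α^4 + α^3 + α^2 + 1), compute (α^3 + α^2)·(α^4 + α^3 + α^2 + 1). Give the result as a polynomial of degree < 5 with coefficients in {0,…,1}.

α^4 + α

Multiply in 𝔽_2[α]: (α^3 + α^2)·(α^4 + α^3 + α^2 + 1) = α^7 + α^4 + α^3 + α^2.
Reduce using α^5 ≡ α^4 + α^3 + α^2 + 1 (mod α^5 + α^4 + α^3 + α^2 + 1).
Reduced: α^4 + α.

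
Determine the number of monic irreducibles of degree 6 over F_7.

Gauss's count: N_{7}(6) = (1/6) Σ_{d|6} μ(6/d)·7^d.
Divisors of 6: 1, 2, 3, 6; μ(6/d) for each: 1, -1, -1, 1.
Σ = 7^1 − 7^2 − 7^3 + 7^6 = 117264.
N = 117264/6 = 19544.

19544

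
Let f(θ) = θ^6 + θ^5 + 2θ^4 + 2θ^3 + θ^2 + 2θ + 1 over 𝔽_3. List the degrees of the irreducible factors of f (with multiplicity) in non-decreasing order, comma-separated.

1, 1, 1, 3

Roots in 𝔽_3: f(0) = 1; f(1) = 1; f(2) = 0 → root.
Linear factors from roots: (θ + 1).
Complete factorization: f(θ) = (θ + 1)^3·(θ^3 + θ^2 + 2θ + 1).
Factor degrees with multiplicity: 1 + 1 + 1 + 3 = 6.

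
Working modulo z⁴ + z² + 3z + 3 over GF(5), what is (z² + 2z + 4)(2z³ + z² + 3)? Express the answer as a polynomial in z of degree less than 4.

Multiply in GF(5)[z]: (z² + 2z + 4)·(2z³ + z² + 3) = 2z⁵ + 2z² + z + 2.
Reduce using z⁴ ≡ 4z² + 2z + 2 (mod z⁴ + z² + 3z + 3).
Reduced: 3z³ + z² + 2.

3z^3 + z^2 + 2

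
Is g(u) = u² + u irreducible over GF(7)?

Check for roots in GF(7): g(0) = 0 → root; g(1) = 2; g(2) = 6; g(3) = 5; g(4) = 6; g(5) = 2; g(6) = 0 → root.
g(0) = 0, so (u) divides g(u); g is reducible.

No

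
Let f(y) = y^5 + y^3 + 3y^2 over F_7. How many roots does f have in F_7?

2

Evaluate at each of the 7 elements of F_7:
f(0) = 0 → root; f(1) = 5; f(2) = 3; f(3) = 3; f(4) = 2; f(5) = 0 → root; f(6) = 1.
Roots: {0, 5}.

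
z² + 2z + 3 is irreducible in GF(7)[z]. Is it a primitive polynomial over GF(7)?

Write f(z) = z² + 2z + 3.
|GF(7^2)^×| = 7^2 − 1 = 48. Prime factorization: 48 = 2^4·3.
f is primitive ⇔ z has order 48 in GF(7)[z]/(f), i.e. z^(48/q) ≠ 1 for each prime q | 48.
z^(24) mod f = 6.
z^(16) mod f = 2.
None equal 1, so z has full order 48; f is primitive.

Yes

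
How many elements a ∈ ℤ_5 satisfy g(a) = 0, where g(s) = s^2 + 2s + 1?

1

Evaluate at each of the 5 elements of ℤ_5:
g(0) = 1; g(1) = 4; g(2) = 4; g(3) = 1; g(4) = 0 → root.
Roots: {4}.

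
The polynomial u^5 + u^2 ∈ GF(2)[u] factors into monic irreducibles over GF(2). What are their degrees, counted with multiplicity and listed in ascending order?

1, 1, 1, 2

Write f(u) = u^5 + u^2.
Roots in GF(2): f(0) = 0 → root; f(1) = 0 → root.
Linear factors from roots: (u), (u + 1).
Complete factorization: f(u) = (u + 1)·(u)^2·(u^2 + u + 1).
Factor degrees with multiplicity: 1 + 1 + 1 + 2 = 5.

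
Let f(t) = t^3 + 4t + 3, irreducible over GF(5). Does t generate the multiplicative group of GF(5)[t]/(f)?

|GF(5^3)^×| = 5^3 − 1 = 124. Prime factorization: 124 = 2^2·31.
f is primitive ⇔ t has order 124 in GF(5)[t]/(f), i.e. t^(124/q) ≠ 1 for each prime q | 124.
t^(62) mod f = 4.
t^(4) mod f = t^2 + 2t.
None equal 1, so t has full order 124; f is primitive.

Yes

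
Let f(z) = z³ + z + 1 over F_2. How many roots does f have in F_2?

0

Evaluate at each of the 2 elements of F_2:
f(0) = 1; f(1) = 1.
No element is a root.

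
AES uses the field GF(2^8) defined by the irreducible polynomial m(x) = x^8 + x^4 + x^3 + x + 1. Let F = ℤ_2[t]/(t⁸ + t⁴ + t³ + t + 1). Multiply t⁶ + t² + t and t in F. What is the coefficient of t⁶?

Multiply in ℤ_2[t]: (t⁶ + t² + t)·(t) = t⁷ + t³ + t².
Reduced: t⁷ + t³ + t².

0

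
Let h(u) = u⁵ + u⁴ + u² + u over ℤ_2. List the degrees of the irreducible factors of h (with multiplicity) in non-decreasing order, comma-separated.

Roots in ℤ_2: h(0) = 0 → root; h(1) = 0 → root.
Linear factors from roots: (u), (u + 1).
Complete factorization: h(u) = (u)·(u + 1)^2·(u² + u + 1).
Factor degrees with multiplicity: 1 + 1 + 1 + 2 = 5.

1, 1, 1, 2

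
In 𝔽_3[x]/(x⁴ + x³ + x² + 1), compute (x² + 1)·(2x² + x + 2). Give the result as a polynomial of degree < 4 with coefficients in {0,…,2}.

Multiply in 𝔽_3[x]: (x² + 1)·(2x² + x + 2) = 2x⁴ + x³ + x² + x + 2.
Reduce using x⁴ ≡ 2x³ + 2x² + 2 (mod x⁴ + x³ + x² + 1).
Reduced: 2x³ + 2x² + x.

2x^3 + 2x^2 + x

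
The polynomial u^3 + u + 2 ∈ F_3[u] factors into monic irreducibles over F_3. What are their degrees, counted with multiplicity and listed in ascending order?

Write g(u) = u^3 + u + 2.
Roots in F_3: g(0) = 2; g(1) = 1; g(2) = 0 → root.
Linear factors from roots: (u + 1).
Complete factorization: g(u) = (u + 1)·(u^2 + 2u + 2).
Factor degrees with multiplicity: 1 + 2 = 3.

1, 2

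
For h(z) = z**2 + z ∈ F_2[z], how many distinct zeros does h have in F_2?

2

Evaluate at each of the 2 elements of F_2:
h(0) = 0 → root; h(1) = 0 → root.
Roots: {0, 1}.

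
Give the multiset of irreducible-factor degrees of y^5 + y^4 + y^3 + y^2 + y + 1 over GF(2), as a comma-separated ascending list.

Write g(y) = y^5 + y^4 + y^3 + y^2 + y + 1.
Roots in GF(2): g(0) = 1; g(1) = 0 → root.
Linear factors from roots: (y + 1).
Complete factorization: g(y) = (y + 1)·(y^2 + y + 1)^2.
Factor degrees with multiplicity: 1 + 2 + 2 = 5.

1, 2, 2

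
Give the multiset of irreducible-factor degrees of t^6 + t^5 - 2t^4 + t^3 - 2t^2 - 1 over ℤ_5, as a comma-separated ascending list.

3, 3

Write h(t) = t^6 + t^5 - 2t^4 + t^3 - 2t^2 - 1.
Roots in ℤ_5: h(0) = 4; h(1) = 3; h(2) = 3; h(3) = 3; h(4) = 4.
Complete factorization: h(t) = (t^3 + 2t^2 - 2)·(t^3 - t^2 - 2).
Factor degrees with multiplicity: 3 + 3 = 6.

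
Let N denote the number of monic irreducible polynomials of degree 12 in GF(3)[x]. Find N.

By the necklace-counting formula, N_3(12) = (1/12) Σ_{d|12} μ(12/d)·3^d.
Divisors of 12: 1, 2, 3, 4, 6, 12; μ(12/d) for each: 0, 1, 0, -1, -1, 1.
Σ = 3^2 − 3^4 − 3^6 + 3^12 = 530640.
N = 530640/12 = 44220.

44220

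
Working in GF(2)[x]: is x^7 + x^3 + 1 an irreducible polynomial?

Yes

Write P(x) = x^7 + x^3 + 1.
Check for roots in GF(2): P(0) = 1; P(1) = 1.
No roots, so no linear factors.
Monic irreducibles of degree 2 over GF(2): x^2 + x + 1.
None of them divide P (all give nonzero remainder).
Monic irreducibles of degree 3 over GF(2): x^3 + x + 1, x^3 + x^2 + 1.
None of them divide P (all give nonzero remainder).
No irreducible factor of degree ≤ 3 exists, so P is irreducible over GF(2).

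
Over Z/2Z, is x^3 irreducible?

Write m(x) = x^3.
Check for roots in Z/2Z: m(0) = 0 → root; m(1) = 1.
m(0) = 0, so (x) divides m(x); m is reducible.

No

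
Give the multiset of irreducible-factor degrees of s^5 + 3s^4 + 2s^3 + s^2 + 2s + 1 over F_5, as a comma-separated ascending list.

Write f(s) = s^5 + 3s^4 + 2s^3 + s^2 + 2s + 1.
Roots in F_5: f(0) = 1; f(1) = 0 → root; f(2) = 0 → root; f(3) = 1; f(4) = 0 → root.
Linear factors from roots: (s + 4), (s + 3), (s + 1).
Complete factorization: f(s) = (s + 1)·(s + 3)·(s + 4)·(s^2 + 3).
Factor degrees with multiplicity: 1 + 1 + 1 + 2 = 5.

1, 1, 1, 2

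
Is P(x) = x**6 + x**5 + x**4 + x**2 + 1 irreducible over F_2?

Check for roots in F_2: P(0) = 1; P(1) = 1.
No roots, so no linear factors.
Monic irreducibles of degree 2 over GF(2): x**2 + x + 1.
None of them divide P (all give nonzero remainder).
Monic irreducibles of degree 3 over GF(2): x**3 + x + 1, x**3 + x**2 + 1.
None of them divide P (all give nonzero remainder).
No irreducible factor of degree ≤ 3 exists, so P is irreducible over GF(2).

Yes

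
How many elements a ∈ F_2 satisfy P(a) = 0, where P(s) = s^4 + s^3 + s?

Evaluate at each of the 2 elements of F_2:
P(0) = 0 → root; P(1) = 1.
Roots: {0}.

1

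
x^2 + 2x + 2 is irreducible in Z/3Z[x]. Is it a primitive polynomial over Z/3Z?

Write f(x) = x^2 + 2x + 2.
|GF(3^2)^×| = 3^2 − 1 = 8. Prime factorization: 8 = 2^3.
f is primitive ⇔ x has order 8 in GF(3)[x]/(f), i.e. x^(8/q) ≠ 1 for each prime q | 8.
x^(4) mod f = 2.
None equal 1, so x has full order 8; f is primitive.

Yes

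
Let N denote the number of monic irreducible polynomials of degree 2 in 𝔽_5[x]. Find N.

10

x^(5^2) − x is the product of all monic irreducibles of degree dividing 2; Möbius inversion gives N = (1/2) Σ μ(2/d)·5^d.
Divisors of 2: 1, 2; μ(2/d) for each: -1, 1.
Σ = − 5^1 + 5^2 = 20.
N = 20/2 = 10.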